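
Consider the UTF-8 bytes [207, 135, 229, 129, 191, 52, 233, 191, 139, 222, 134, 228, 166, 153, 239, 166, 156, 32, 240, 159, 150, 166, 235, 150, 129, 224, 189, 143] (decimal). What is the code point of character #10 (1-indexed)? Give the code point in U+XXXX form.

U+B581

Offset 0: leading byte 0xCF = 11001111 → 2-byte char #1 = CF 87.
Offset 2: leading byte 0xE5 = 11100101 → 3-byte char #2 = E5 81 BF.
Offset 5: leading byte 0x34 = 00110100 → 1-byte char #3 = 34.
Offset 6: leading byte 0xE9 = 11101001 → 3-byte char #4 = E9 BF 8B.
Offset 9: leading byte 0xDE = 11011110 → 2-byte char #5 = DE 86.
Offset 11: leading byte 0xE4 = 11100100 → 3-byte char #6 = E4 A6 99.
Offset 14: leading byte 0xEF = 11101111 → 3-byte char #7 = EF A6 9C.
Offset 17: leading byte 0x20 = 00100000 → 1-byte char #8 = 20.
Offset 18: leading byte 0xF0 = 11110000 → 4-byte char #9 = F0 9F 96 A6.
Offset 22: leading byte 0xEB = 11101011 → 3-byte char #10 = EB 96 81.
Leading byte 0xEB = 11101011 matches 1110xxxx → 3-byte sequence.
Byte 1: 0xEB = 11101011, payload 1011 (4 bits).
Byte 2: 0x96 = 10010110 (10xxxxxx ✓), payload 010110.
Byte 3: 0x81 = 10000001 (10xxxxxx ✓), payload 000001.
Concatenate: 1011010110000001 = 0xB581 (16 bits → U+B581).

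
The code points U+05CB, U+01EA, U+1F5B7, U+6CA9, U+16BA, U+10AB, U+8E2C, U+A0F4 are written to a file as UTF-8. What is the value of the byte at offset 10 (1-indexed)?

0xB2

1-indexed offset 10 is 0-indexed offset 9.
U+05CB → 2-byte form D7 8B at offsets 0–1.
U+01EA → 2-byte form C7 AA at offsets 2–3.
U+1F5B7 → 4-byte form F0 9F 96 B7 at offsets 4–7.
U+6CA9 → 3-byte form E6 B2 A9 at offsets 8–10.
Offset 9 falls in char 4's range; it's byte 2 of E6 B2 A9 = 0xB2.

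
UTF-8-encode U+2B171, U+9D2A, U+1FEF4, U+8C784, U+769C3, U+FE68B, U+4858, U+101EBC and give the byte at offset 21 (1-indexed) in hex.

0xBE

1-indexed offset 21 is 0-indexed offset 20.
U+2B171 → 4-byte form F0 AB 85 B1 at offsets 0–3.
U+9D2A → 3-byte form E9 B4 AA at offsets 4–6.
U+1FEF4 → 4-byte form F0 9F BB B4 at offsets 7–10.
U+8C784 → 4-byte form F2 8C 9E 84 at offsets 11–14.
U+769C3 → 4-byte form F1 B6 A7 83 at offsets 15–18.
U+FE68B → 4-byte form F3 BE 9A 8B at offsets 19–22.
Offset 20 falls in char 6's range; it's byte 2 of F3 BE 9A 8B = 0xBE.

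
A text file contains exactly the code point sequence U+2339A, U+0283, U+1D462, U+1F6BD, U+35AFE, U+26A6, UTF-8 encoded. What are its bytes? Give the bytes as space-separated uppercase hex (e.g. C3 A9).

U+2339A: 4-byte form → F0 A3 8E 9A.
U+0283: 2-byte form → CA 83.
U+1D462: 4-byte form → F0 9D 91 A2.
U+1F6BD: 4-byte form → F0 9F 9A BD.
U+35AFE: 4-byte form → F0 B5 AB BE.
U+26A6: 3-byte form → E2 9A A6.
Concatenated (21 bytes): F0 A3 8E 9A CA 83 F0 9D 91 A2 F0 9F 9A BD F0 B5 AB BE E2 9A A6.

F0 A3 8E 9A CA 83 F0 9D 91 A2 F0 9F 9A BD F0 B5 AB BE E2 9A A6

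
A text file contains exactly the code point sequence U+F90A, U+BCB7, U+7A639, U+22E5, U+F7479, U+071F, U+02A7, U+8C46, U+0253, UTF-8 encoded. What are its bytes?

U+F90A: 3-byte form → EF A4 8A.
U+BCB7: 3-byte form → EB B2 B7.
U+7A639: 4-byte form → F1 BA 98 B9.
U+22E5: 3-byte form → E2 8B A5.
U+F7479: 4-byte form → F3 B7 91 B9.
U+071F: 2-byte form → DC 9F.
U+02A7: 2-byte form → CA A7.
U+8C46: 3-byte form → E8 B1 86.
U+0253: 2-byte form → C9 93.
Concatenated (26 bytes): EF A4 8A EB B2 B7 F1 BA 98 B9 E2 8B A5 F3 B7 91 B9 DC 9F CA A7 E8 B1 86 C9 93.

EF A4 8A EB B2 B7 F1 BA 98 B9 E2 8B A5 F3 B7 91 B9 DC 9F CA A7 E8 B1 86 C9 93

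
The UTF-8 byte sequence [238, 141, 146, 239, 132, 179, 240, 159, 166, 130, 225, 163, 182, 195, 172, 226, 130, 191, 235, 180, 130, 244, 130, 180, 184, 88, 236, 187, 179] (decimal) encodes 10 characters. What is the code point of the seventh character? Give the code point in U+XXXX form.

U+BD02

Offset 0: leading byte 0xEE = 11101110 → 3-byte char #1 = EE 8D 92.
Offset 3: leading byte 0xEF = 11101111 → 3-byte char #2 = EF 84 B3.
Offset 6: leading byte 0xF0 = 11110000 → 4-byte char #3 = F0 9F A6 82.
Offset 10: leading byte 0xE1 = 11100001 → 3-byte char #4 = E1 A3 B6.
Offset 13: leading byte 0xC3 = 11000011 → 2-byte char #5 = C3 AC.
Offset 15: leading byte 0xE2 = 11100010 → 3-byte char #6 = E2 82 BF.
Offset 18: leading byte 0xEB = 11101011 → 3-byte char #7 = EB B4 82.
Leading byte 0xEB = 11101011 matches 1110xxxx → 3-byte sequence.
Byte 1: 0xEB = 11101011, payload 1011 (4 bits).
Byte 2: 0xB4 = 10110100 (10xxxxxx ✓), payload 110100.
Byte 3: 0x82 = 10000010 (10xxxxxx ✓), payload 000010.
Concatenate: 1011110100000010 = 0xBD02 (16 bits → U+BD02).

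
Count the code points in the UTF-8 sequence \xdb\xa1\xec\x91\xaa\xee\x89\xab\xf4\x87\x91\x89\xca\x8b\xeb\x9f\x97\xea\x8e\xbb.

7

Byte at offset 0: 0xDB = 11011011 → 2-byte char (#1). Advance 2.
Byte at offset 2: 0xEC = 11101100 → 3-byte char (#2). Advance 3.
Byte at offset 5: 0xEE = 11101110 → 3-byte char (#3). Advance 3.
Byte at offset 8: 0xF4 = 11110100 → 4-byte char (#4). Advance 4.
Byte at offset 12: 0xCA = 11001010 → 2-byte char (#5). Advance 2.
Byte at offset 14: 0xEB = 11101011 → 3-byte char (#6). Advance 3.
Byte at offset 17: 0xEA = 11101010 → 3-byte char (#7). Advance 3.
Reached end at offset 20 after 7 code points.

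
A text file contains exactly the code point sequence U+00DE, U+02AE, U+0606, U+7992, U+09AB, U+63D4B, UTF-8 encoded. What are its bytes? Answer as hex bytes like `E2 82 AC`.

C3 9E CA AE D8 86 E7 A6 92 E0 A6 AB F1 A3 B5 8B

U+00DE: 2-byte form → C3 9E.
U+02AE: 2-byte form → CA AE.
U+0606: 2-byte form → D8 86.
U+7992: 3-byte form → E7 A6 92.
U+09AB: 3-byte form → E0 A6 AB.
U+63D4B: 4-byte form → F1 A3 B5 8B.
Concatenated (16 bytes): C3 9E CA AE D8 86 E7 A6 92 E0 A6 AB F1 A3 B5 8B.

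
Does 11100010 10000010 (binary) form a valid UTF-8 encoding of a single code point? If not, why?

invalid (sequence truncated)

Leading byte 0xE2 = 11100010 → 3-byte form, but only 2 bytes are present.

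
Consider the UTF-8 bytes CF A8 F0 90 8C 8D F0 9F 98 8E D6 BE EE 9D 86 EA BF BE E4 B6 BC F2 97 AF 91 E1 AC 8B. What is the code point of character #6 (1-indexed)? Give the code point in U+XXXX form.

Offset 0: leading byte 0xCF = 11001111 → 2-byte char #1 = CF A8.
Offset 2: leading byte 0xF0 = 11110000 → 4-byte char #2 = F0 90 8C 8D.
Offset 6: leading byte 0xF0 = 11110000 → 4-byte char #3 = F0 9F 98 8E.
Offset 10: leading byte 0xD6 = 11010110 → 2-byte char #4 = D6 BE.
Offset 12: leading byte 0xEE = 11101110 → 3-byte char #5 = EE 9D 86.
Offset 15: leading byte 0xEA = 11101010 → 3-byte char #6 = EA BF BE.
Leading byte 0xEA = 11101010 matches 1110xxxx → 3-byte sequence.
Byte 1: 0xEA = 11101010, payload 1010 (4 bits).
Byte 2: 0xBF = 10111111 (10xxxxxx ✓), payload 111111.
Byte 3: 0xBE = 10111110 (10xxxxxx ✓), payload 111110.
Concatenate: 1010111111111110 = 0xAFFE (16 bits → U+AFFE).

U+AFFE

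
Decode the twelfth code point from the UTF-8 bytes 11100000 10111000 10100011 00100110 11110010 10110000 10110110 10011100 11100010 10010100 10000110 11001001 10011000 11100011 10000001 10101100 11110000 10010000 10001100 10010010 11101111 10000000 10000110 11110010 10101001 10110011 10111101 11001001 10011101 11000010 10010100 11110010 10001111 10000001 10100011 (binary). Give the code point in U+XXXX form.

U+8F063

Offset 0: leading byte 0xE0 = 11100000 → 3-byte char #1 = E0 B8 A3.
Offset 3: leading byte 0x26 = 00100110 → 1-byte char #2 = 26.
Offset 4: leading byte 0xF2 = 11110010 → 4-byte char #3 = F2 B0 B6 9C.
Offset 8: leading byte 0xE2 = 11100010 → 3-byte char #4 = E2 94 86.
Offset 11: leading byte 0xC9 = 11001001 → 2-byte char #5 = C9 98.
Offset 13: leading byte 0xE3 = 11100011 → 3-byte char #6 = E3 81 AC.
Offset 16: leading byte 0xF0 = 11110000 → 4-byte char #7 = F0 90 8C 92.
Offset 20: leading byte 0xEF = 11101111 → 3-byte char #8 = EF 80 86.
Offset 23: leading byte 0xF2 = 11110010 → 4-byte char #9 = F2 A9 B3 BD.
Offset 27: leading byte 0xC9 = 11001001 → 2-byte char #10 = C9 9D.
Offset 29: leading byte 0xC2 = 11000010 → 2-byte char #11 = C2 94.
Offset 31: leading byte 0xF2 = 11110010 → 4-byte char #12 = F2 8F 81 A3.
Leading byte 0xF2 = 11110010 matches 11110xxx → 4-byte sequence.
Byte 1: 0xF2 = 11110010, payload 010 (3 bits).
Byte 2: 0x8F = 10001111 (10xxxxxx ✓), payload 001111.
Byte 3: 0x81 = 10000001 (10xxxxxx ✓), payload 000001.
Byte 4: 0xA3 = 10100011 (10xxxxxx ✓), payload 100011.
Concatenate: 010001111000001100011 = 0x8F063 (21 bits → U+8F063).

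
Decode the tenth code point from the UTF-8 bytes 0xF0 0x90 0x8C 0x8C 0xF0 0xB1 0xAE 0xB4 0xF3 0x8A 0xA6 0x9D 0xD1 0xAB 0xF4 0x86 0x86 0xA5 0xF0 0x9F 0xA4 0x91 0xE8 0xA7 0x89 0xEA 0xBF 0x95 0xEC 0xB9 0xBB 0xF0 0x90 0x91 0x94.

U+10454

Offset 0: leading byte 0xF0 = 11110000 → 4-byte char #1 = F0 90 8C 8C.
Offset 4: leading byte 0xF0 = 11110000 → 4-byte char #2 = F0 B1 AE B4.
Offset 8: leading byte 0xF3 = 11110011 → 4-byte char #3 = F3 8A A6 9D.
Offset 12: leading byte 0xD1 = 11010001 → 2-byte char #4 = D1 AB.
Offset 14: leading byte 0xF4 = 11110100 → 4-byte char #5 = F4 86 86 A5.
Offset 18: leading byte 0xF0 = 11110000 → 4-byte char #6 = F0 9F A4 91.
Offset 22: leading byte 0xE8 = 11101000 → 3-byte char #7 = E8 A7 89.
Offset 25: leading byte 0xEA = 11101010 → 3-byte char #8 = EA BF 95.
Offset 28: leading byte 0xEC = 11101100 → 3-byte char #9 = EC B9 BB.
Offset 31: leading byte 0xF0 = 11110000 → 4-byte char #10 = F0 90 91 94.
Leading byte 0xF0 = 11110000 matches 11110xxx → 4-byte sequence.
Byte 1: 0xF0 = 11110000, payload 000 (3 bits).
Byte 2: 0x90 = 10010000 (10xxxxxx ✓), payload 010000.
Byte 3: 0x91 = 10010001 (10xxxxxx ✓), payload 010001.
Byte 4: 0x94 = 10010100 (10xxxxxx ✓), payload 010100.
Concatenate: 000010000010001010100 = 0x10454 (21 bits → U+10454).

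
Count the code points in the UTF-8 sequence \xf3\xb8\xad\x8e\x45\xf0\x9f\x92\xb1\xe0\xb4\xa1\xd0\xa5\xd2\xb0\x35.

Byte at offset 0: 0xF3 = 11110011 → 4-byte char (#1). Advance 4.
Byte at offset 4: 0x45 = 01000101 → 1-byte char (#2). Advance 1.
Byte at offset 5: 0xF0 = 11110000 → 4-byte char (#3). Advance 4.
Byte at offset 9: 0xE0 = 11100000 → 3-byte char (#4). Advance 3.
Byte at offset 12: 0xD0 = 11010000 → 2-byte char (#5). Advance 2.
Byte at offset 14: 0xD2 = 11010010 → 2-byte char (#6). Advance 2.
Byte at offset 16: 0x35 = 00110101 → 1-byte char (#7). Advance 1.
Reached end at offset 17 after 7 code points.

7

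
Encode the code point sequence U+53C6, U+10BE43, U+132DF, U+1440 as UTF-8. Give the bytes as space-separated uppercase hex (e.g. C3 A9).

U+53C6: 3-byte form → E5 8F 86.
U+10BE43: 4-byte form → F4 8B B9 83.
U+132DF: 4-byte form → F0 93 8B 9F.
U+1440: 3-byte form → E1 91 80.
Concatenated (14 bytes): E5 8F 86 F4 8B B9 83 F0 93 8B 9F E1 91 80.

E5 8F 86 F4 8B B9 83 F0 93 8B 9F E1 91 80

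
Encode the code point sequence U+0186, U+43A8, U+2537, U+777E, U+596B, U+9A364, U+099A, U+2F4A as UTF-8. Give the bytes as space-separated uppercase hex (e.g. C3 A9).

C6 86 E4 8E A8 E2 94 B7 E7 9D BE E5 A5 AB F2 9A 8D A4 E0 A6 9A E2 BD 8A

U+0186: 2-byte form → C6 86.
U+43A8: 3-byte form → E4 8E A8.
U+2537: 3-byte form → E2 94 B7.
U+777E: 3-byte form → E7 9D BE.
U+596B: 3-byte form → E5 A5 AB.
U+9A364: 4-byte form → F2 9A 8D A4.
U+099A: 3-byte form → E0 A6 9A.
U+2F4A: 3-byte form → E2 BD 8A.
Concatenated (24 bytes): C6 86 E4 8E A8 E2 94 B7 E7 9D BE E5 A5 AB F2 9A 8D A4 E0 A6 9A E2 BD 8A.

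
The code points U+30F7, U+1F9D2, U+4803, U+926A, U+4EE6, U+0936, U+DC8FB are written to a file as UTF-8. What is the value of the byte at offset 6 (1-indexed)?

0xA7

1-indexed offset 6 is 0-indexed offset 5.
U+30F7 → 3-byte form E3 83 B7 at offsets 0–2.
U+1F9D2 → 4-byte form F0 9F A7 92 at offsets 3–6.
Offset 5 falls in char 2's range; it's byte 3 of F0 9F A7 92 = 0xA7.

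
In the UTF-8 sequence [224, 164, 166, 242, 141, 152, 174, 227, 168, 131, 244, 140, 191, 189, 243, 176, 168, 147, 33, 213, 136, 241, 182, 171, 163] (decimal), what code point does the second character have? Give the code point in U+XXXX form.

Offset 0: leading byte 0xE0 = 11100000 → 3-byte char #1 = E0 A4 A6.
Offset 3: leading byte 0xF2 = 11110010 → 4-byte char #2 = F2 8D 98 AE.
Leading byte 0xF2 = 11110010 matches 11110xxx → 4-byte sequence.
Byte 1: 0xF2 = 11110010, payload 010 (3 bits).
Byte 2: 0x8D = 10001101 (10xxxxxx ✓), payload 001101.
Byte 3: 0x98 = 10011000 (10xxxxxx ✓), payload 011000.
Byte 4: 0xAE = 10101110 (10xxxxxx ✓), payload 101110.
Concatenate: 010001101011000101110 = 0x8D62E (21 bits → U+8D62E).

U+8D62E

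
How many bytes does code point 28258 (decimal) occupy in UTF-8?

U+6E62 = 0x6E62. UTF-8 uses 1 byte below 0x80, 2 below 0x800, 3 below 0x10000, 4 up to 0x10FFFF. 0x6E62 is in U+0800–U+FFFF → 3 bytes.

3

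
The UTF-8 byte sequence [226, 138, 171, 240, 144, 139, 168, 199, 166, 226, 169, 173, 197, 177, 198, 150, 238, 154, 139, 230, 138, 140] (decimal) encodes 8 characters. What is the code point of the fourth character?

U+2A6D

Offset 0: leading byte 0xE2 = 11100010 → 3-byte char #1 = E2 8A AB.
Offset 3: leading byte 0xF0 = 11110000 → 4-byte char #2 = F0 90 8B A8.
Offset 7: leading byte 0xC7 = 11000111 → 2-byte char #3 = C7 A6.
Offset 9: leading byte 0xE2 = 11100010 → 3-byte char #4 = E2 A9 AD.
Leading byte 0xE2 = 11100010 matches 1110xxxx → 3-byte sequence.
Byte 1: 0xE2 = 11100010, payload 0010 (4 bits).
Byte 2: 0xA9 = 10101001 (10xxxxxx ✓), payload 101001.
Byte 3: 0xAD = 10101101 (10xxxxxx ✓), payload 101101.
Concatenate: 0010101001101101 = 0x2A6D (16 bits → U+2A6D).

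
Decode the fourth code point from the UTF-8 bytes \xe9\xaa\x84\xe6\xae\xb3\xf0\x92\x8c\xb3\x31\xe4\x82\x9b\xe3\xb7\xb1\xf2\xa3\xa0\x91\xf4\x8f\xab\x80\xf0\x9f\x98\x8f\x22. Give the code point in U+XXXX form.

Offset 0: leading byte 0xE9 = 11101001 → 3-byte char #1 = E9 AA 84.
Offset 3: leading byte 0xE6 = 11100110 → 3-byte char #2 = E6 AE B3.
Offset 6: leading byte 0xF0 = 11110000 → 4-byte char #3 = F0 92 8C B3.
Offset 10: leading byte 0x31 = 00110001 → 1-byte char #4 = 31.
Leading byte 0x31 = 00110001 matches 0xxxxxxx → 1-byte sequence.
Byte 1: 0x31 = 00110001, payload 0110001 (7 bits).
Concatenate: 0110001 = 0x31 (7 bits → U+0031).

U+0031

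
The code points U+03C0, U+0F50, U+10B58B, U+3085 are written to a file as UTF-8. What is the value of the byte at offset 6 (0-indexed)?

U+03C0 → 2-byte form CF 80 at offsets 0–1.
U+0F50 → 3-byte form E0 BD 90 at offsets 2–4.
U+10B58B → 4-byte form F4 8B 96 8B at offsets 5–8.
Offset 6 falls in char 3's range; it's byte 2 of F4 8B 96 8B = 0x8B.

0x8B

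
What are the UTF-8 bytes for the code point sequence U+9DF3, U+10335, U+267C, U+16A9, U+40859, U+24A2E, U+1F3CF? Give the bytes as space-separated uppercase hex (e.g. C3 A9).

E9 B7 B3 F0 90 8C B5 E2 99 BC E1 9A A9 F1 80 A1 99 F0 A4 A8 AE F0 9F 8F 8F

U+9DF3: 3-byte form → E9 B7 B3.
U+10335: 4-byte form → F0 90 8C B5.
U+267C: 3-byte form → E2 99 BC.
U+16A9: 3-byte form → E1 9A A9.
U+40859: 4-byte form → F1 80 A1 99.
U+24A2E: 4-byte form → F0 A4 A8 AE.
U+1F3CF: 4-byte form → F0 9F 8F 8F.
Concatenated (25 bytes): E9 B7 B3 F0 90 8C B5 E2 99 BC E1 9A A9 F1 80 A1 99 F0 A4 A8 AE F0 9F 8F 8F.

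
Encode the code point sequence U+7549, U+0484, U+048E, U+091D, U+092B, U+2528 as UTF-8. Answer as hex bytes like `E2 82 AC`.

E7 95 89 D2 84 D2 8E E0 A4 9D E0 A4 AB E2 94 A8

U+7549: 3-byte form → E7 95 89.
U+0484: 2-byte form → D2 84.
U+048E: 2-byte form → D2 8E.
U+091D: 3-byte form → E0 A4 9D.
U+092B: 3-byte form → E0 A4 AB.
U+2528: 3-byte form → E2 94 A8.
Concatenated (16 bytes): E7 95 89 D2 84 D2 8E E0 A4 9D E0 A4 AB E2 94 A8.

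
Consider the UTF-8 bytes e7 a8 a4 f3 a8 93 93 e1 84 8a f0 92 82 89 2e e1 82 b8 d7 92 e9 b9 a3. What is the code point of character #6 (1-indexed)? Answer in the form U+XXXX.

U+10B8

Offset 0: leading byte 0xE7 = 11100111 → 3-byte char #1 = E7 A8 A4.
Offset 3: leading byte 0xF3 = 11110011 → 4-byte char #2 = F3 A8 93 93.
Offset 7: leading byte 0xE1 = 11100001 → 3-byte char #3 = E1 84 8A.
Offset 10: leading byte 0xF0 = 11110000 → 4-byte char #4 = F0 92 82 89.
Offset 14: leading byte 0x2E = 00101110 → 1-byte char #5 = 2E.
Offset 15: leading byte 0xE1 = 11100001 → 3-byte char #6 = E1 82 B8.
Leading byte 0xE1 = 11100001 matches 1110xxxx → 3-byte sequence.
Byte 1: 0xE1 = 11100001, payload 0001 (4 bits).
Byte 2: 0x82 = 10000010 (10xxxxxx ✓), payload 000010.
Byte 3: 0xB8 = 10111000 (10xxxxxx ✓), payload 111000.
Concatenate: 0001000010111000 = 0x10B8 (16 bits → U+10B8).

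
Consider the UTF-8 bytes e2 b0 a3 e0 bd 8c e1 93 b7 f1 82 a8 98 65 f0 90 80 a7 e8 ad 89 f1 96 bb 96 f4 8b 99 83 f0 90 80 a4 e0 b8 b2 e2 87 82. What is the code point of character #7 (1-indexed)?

Offset 0: leading byte 0xE2 = 11100010 → 3-byte char #1 = E2 B0 A3.
Offset 3: leading byte 0xE0 = 11100000 → 3-byte char #2 = E0 BD 8C.
Offset 6: leading byte 0xE1 = 11100001 → 3-byte char #3 = E1 93 B7.
Offset 9: leading byte 0xF1 = 11110001 → 4-byte char #4 = F1 82 A8 98.
Offset 13: leading byte 0x65 = 01100101 → 1-byte char #5 = 65.
Offset 14: leading byte 0xF0 = 11110000 → 4-byte char #6 = F0 90 80 A7.
Offset 18: leading byte 0xE8 = 11101000 → 3-byte char #7 = E8 AD 89.
Leading byte 0xE8 = 11101000 matches 1110xxxx → 3-byte sequence.
Byte 1: 0xE8 = 11101000, payload 1000 (4 bits).
Byte 2: 0xAD = 10101101 (10xxxxxx ✓), payload 101101.
Byte 3: 0x89 = 10001001 (10xxxxxx ✓), payload 001001.
Concatenate: 1000101101001001 = 0x8B49 (16 bits → U+8B49).

U+8B49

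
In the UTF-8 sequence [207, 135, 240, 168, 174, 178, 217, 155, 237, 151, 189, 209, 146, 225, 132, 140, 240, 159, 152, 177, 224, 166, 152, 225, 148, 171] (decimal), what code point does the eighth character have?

U+0998

Offset 0: leading byte 0xCF = 11001111 → 2-byte char #1 = CF 87.
Offset 2: leading byte 0xF0 = 11110000 → 4-byte char #2 = F0 A8 AE B2.
Offset 6: leading byte 0xD9 = 11011001 → 2-byte char #3 = D9 9B.
Offset 8: leading byte 0xED = 11101101 → 3-byte char #4 = ED 97 BD.
Offset 11: leading byte 0xD1 = 11010001 → 2-byte char #5 = D1 92.
Offset 13: leading byte 0xE1 = 11100001 → 3-byte char #6 = E1 84 8C.
Offset 16: leading byte 0xF0 = 11110000 → 4-byte char #7 = F0 9F 98 B1.
Offset 20: leading byte 0xE0 = 11100000 → 3-byte char #8 = E0 A6 98.
Leading byte 0xE0 = 11100000 matches 1110xxxx → 3-byte sequence.
Byte 1: 0xE0 = 11100000, payload 0000 (4 bits).
Byte 2: 0xA6 = 10100110 (10xxxxxx ✓), payload 100110.
Byte 3: 0x98 = 10011000 (10xxxxxx ✓), payload 011000.
Concatenate: 0000100110011000 = 0x998 (16 bits → U+0998).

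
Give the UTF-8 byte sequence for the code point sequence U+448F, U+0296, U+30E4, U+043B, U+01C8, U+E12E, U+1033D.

E4 92 8F CA 96 E3 83 A4 D0 BB C7 88 EE 84 AE F0 90 8C BD

U+448F: 3-byte form → E4 92 8F.
U+0296: 2-byte form → CA 96.
U+30E4: 3-byte form → E3 83 A4.
U+043B: 2-byte form → D0 BB.
U+01C8: 2-byte form → C7 88.
U+E12E: 3-byte form → EE 84 AE.
U+1033D: 4-byte form → F0 90 8C BD.
Concatenated (19 bytes): E4 92 8F CA 96 E3 83 A4 D0 BB C7 88 EE 84 AE F0 90 8C BD.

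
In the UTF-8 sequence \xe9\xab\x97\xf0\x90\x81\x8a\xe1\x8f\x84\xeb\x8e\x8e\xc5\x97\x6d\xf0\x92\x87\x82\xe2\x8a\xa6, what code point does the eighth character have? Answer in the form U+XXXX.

Offset 0: leading byte 0xE9 = 11101001 → 3-byte char #1 = E9 AB 97.
Offset 3: leading byte 0xF0 = 11110000 → 4-byte char #2 = F0 90 81 8A.
Offset 7: leading byte 0xE1 = 11100001 → 3-byte char #3 = E1 8F 84.
Offset 10: leading byte 0xEB = 11101011 → 3-byte char #4 = EB 8E 8E.
Offset 13: leading byte 0xC5 = 11000101 → 2-byte char #5 = C5 97.
Offset 15: leading byte 0x6D = 01101101 → 1-byte char #6 = 6D.
Offset 16: leading byte 0xF0 = 11110000 → 4-byte char #7 = F0 92 87 82.
Offset 20: leading byte 0xE2 = 11100010 → 3-byte char #8 = E2 8A A6.
Leading byte 0xE2 = 11100010 matches 1110xxxx → 3-byte sequence.
Byte 1: 0xE2 = 11100010, payload 0010 (4 bits).
Byte 2: 0x8A = 10001010 (10xxxxxx ✓), payload 001010.
Byte 3: 0xA6 = 10100110 (10xxxxxx ✓), payload 100110.
Concatenate: 0010001010100110 = 0x22A6 (16 bits → U+22A6).

U+22A6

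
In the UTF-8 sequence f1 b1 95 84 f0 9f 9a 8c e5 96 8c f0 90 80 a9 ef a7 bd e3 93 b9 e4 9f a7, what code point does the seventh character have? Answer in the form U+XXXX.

U+47E7

Offset 0: leading byte 0xF1 = 11110001 → 4-byte char #1 = F1 B1 95 84.
Offset 4: leading byte 0xF0 = 11110000 → 4-byte char #2 = F0 9F 9A 8C.
Offset 8: leading byte 0xE5 = 11100101 → 3-byte char #3 = E5 96 8C.
Offset 11: leading byte 0xF0 = 11110000 → 4-byte char #4 = F0 90 80 A9.
Offset 15: leading byte 0xEF = 11101111 → 3-byte char #5 = EF A7 BD.
Offset 18: leading byte 0xE3 = 11100011 → 3-byte char #6 = E3 93 B9.
Offset 21: leading byte 0xE4 = 11100100 → 3-byte char #7 = E4 9F A7.
Leading byte 0xE4 = 11100100 matches 1110xxxx → 3-byte sequence.
Byte 1: 0xE4 = 11100100, payload 0100 (4 bits).
Byte 2: 0x9F = 10011111 (10xxxxxx ✓), payload 011111.
Byte 3: 0xA7 = 10100111 (10xxxxxx ✓), payload 100111.
Concatenate: 0100011111100111 = 0x47E7 (16 bits → U+47E7).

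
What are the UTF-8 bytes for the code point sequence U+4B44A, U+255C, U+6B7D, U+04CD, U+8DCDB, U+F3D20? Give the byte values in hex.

U+4B44A: 4-byte form → F1 8B 91 8A.
U+255C: 3-byte form → E2 95 9C.
U+6B7D: 3-byte form → E6 AD BD.
U+04CD: 2-byte form → D3 8D.
U+8DCDB: 4-byte form → F2 8D B3 9B.
U+F3D20: 4-byte form → F3 B3 B4 A0.
Concatenated (20 bytes): F1 8B 91 8A E2 95 9C E6 AD BD D3 8D F2 8D B3 9B F3 B3 B4 A0.

F1 8B 91 8A E2 95 9C E6 AD BD D3 8D F2 8D B3 9B F3 B3 B4 A0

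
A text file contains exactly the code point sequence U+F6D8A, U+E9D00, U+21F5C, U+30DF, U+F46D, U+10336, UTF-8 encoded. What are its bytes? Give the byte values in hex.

F3 B6 B6 8A F3 A9 B4 80 F0 A1 BD 9C E3 83 9F EF 91 AD F0 90 8C B6

U+F6D8A: 4-byte form → F3 B6 B6 8A.
U+E9D00: 4-byte form → F3 A9 B4 80.
U+21F5C: 4-byte form → F0 A1 BD 9C.
U+30DF: 3-byte form → E3 83 9F.
U+F46D: 3-byte form → EF 91 AD.
U+10336: 4-byte form → F0 90 8C B6.
Concatenated (22 bytes): F3 B6 B6 8A F3 A9 B4 80 F0 A1 BD 9C E3 83 9F EF 91 AD F0 90 8C B6.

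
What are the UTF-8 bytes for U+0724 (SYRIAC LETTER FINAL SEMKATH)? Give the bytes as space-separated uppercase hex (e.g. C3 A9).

U+0724 = 0x724 = 1828 decimal. In range U+0080–U+07FF → 2-byte form: 110xxxxx 10xxxxxx.
Binary (11 bits): 11100100100.
Split 5+6: 11100 | 100100.
Byte 1: 11011100 = 0xDC.
Byte 2: 10100100 = 0xA4.

DC A4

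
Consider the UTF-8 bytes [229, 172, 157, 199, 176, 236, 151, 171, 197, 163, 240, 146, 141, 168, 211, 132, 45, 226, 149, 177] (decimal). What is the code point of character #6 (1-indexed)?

U+04C4

Offset 0: leading byte 0xE5 = 11100101 → 3-byte char #1 = E5 AC 9D.
Offset 3: leading byte 0xC7 = 11000111 → 2-byte char #2 = C7 B0.
Offset 5: leading byte 0xEC = 11101100 → 3-byte char #3 = EC 97 AB.
Offset 8: leading byte 0xC5 = 11000101 → 2-byte char #4 = C5 A3.
Offset 10: leading byte 0xF0 = 11110000 → 4-byte char #5 = F0 92 8D A8.
Offset 14: leading byte 0xD3 = 11010011 → 2-byte char #6 = D3 84.
Leading byte 0xD3 = 11010011 matches 110xxxxx → 2-byte sequence.
Byte 1: 0xD3 = 11010011, payload 10011 (5 bits).
Byte 2: 0x84 = 10000100 (10xxxxxx ✓), payload 000100.
Concatenate: 10011000100 = 0x4C4 (11 bits → U+04C4).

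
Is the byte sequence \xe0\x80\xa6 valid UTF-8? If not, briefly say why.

invalid (overlong encoding)

Leading byte 0xE0 = 11100000 → 3-byte form.
Continuation bytes all match 10xxxxxx. Payload decodes to 0x26.
But 0x26 < 0x800, the minimum for a 3-byte sequence — this is an overlong encoding.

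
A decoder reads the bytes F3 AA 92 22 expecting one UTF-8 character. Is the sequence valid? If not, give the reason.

invalid (non-continuation byte where continuation expected)

Leading byte 0xF3 = 11110011 → 4-byte form.
Byte 4 is 0x22 = 00100010, which is not 10xxxxxx — expected a continuation byte.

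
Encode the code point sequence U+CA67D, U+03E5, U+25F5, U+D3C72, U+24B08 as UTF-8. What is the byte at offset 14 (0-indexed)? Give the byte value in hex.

0xA4

U+CA67D → 4-byte form F3 8A 99 BD at offsets 0–3.
U+03E5 → 2-byte form CF A5 at offsets 4–5.
U+25F5 → 3-byte form E2 97 B5 at offsets 6–8.
U+D3C72 → 4-byte form F3 93 B1 B2 at offsets 9–12.
U+24B08 → 4-byte form F0 A4 AC 88 at offsets 13–16.
Offset 14 falls in char 5's range; it's byte 2 of F0 A4 AC 88 = 0xA4.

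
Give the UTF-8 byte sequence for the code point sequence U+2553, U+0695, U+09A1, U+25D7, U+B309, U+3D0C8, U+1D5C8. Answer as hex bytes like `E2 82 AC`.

E2 95 93 DA 95 E0 A6 A1 E2 97 97 EB 8C 89 F0 BD 83 88 F0 9D 97 88

U+2553: 3-byte form → E2 95 93.
U+0695: 2-byte form → DA 95.
U+09A1: 3-byte form → E0 A6 A1.
U+25D7: 3-byte form → E2 97 97.
U+B309: 3-byte form → EB 8C 89.
U+3D0C8: 4-byte form → F0 BD 83 88.
U+1D5C8: 4-byte form → F0 9D 97 88.
Concatenated (22 bytes): E2 95 93 DA 95 E0 A6 A1 E2 97 97 EB 8C 89 F0 BD 83 88 F0 9D 97 88.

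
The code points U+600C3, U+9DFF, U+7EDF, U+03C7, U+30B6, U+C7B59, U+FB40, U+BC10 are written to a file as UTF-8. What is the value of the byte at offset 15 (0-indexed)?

U+600C3 → 4-byte form F1 A0 83 83 at offsets 0–3.
U+9DFF → 3-byte form E9 B7 BF at offsets 4–6.
U+7EDF → 3-byte form E7 BB 9F at offsets 7–9.
U+03C7 → 2-byte form CF 87 at offsets 10–11.
U+30B6 → 3-byte form E3 82 B6 at offsets 12–14.
U+C7B59 → 4-byte form F3 87 AD 99 at offsets 15–18.
Offset 15 falls in char 6's range; it's byte 1 of F3 87 AD 99 = 0xF3.

0xF3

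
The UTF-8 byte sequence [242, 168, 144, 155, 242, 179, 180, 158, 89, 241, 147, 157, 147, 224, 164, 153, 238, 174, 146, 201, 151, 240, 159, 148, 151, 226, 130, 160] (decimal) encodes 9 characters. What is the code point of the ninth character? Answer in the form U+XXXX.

Offset 0: leading byte 0xF2 = 11110010 → 4-byte char #1 = F2 A8 90 9B.
Offset 4: leading byte 0xF2 = 11110010 → 4-byte char #2 = F2 B3 B4 9E.
Offset 8: leading byte 0x59 = 01011001 → 1-byte char #3 = 59.
Offset 9: leading byte 0xF1 = 11110001 → 4-byte char #4 = F1 93 9D 93.
Offset 13: leading byte 0xE0 = 11100000 → 3-byte char #5 = E0 A4 99.
Offset 16: leading byte 0xEE = 11101110 → 3-byte char #6 = EE AE 92.
Offset 19: leading byte 0xC9 = 11001001 → 2-byte char #7 = C9 97.
Offset 21: leading byte 0xF0 = 11110000 → 4-byte char #8 = F0 9F 94 97.
Offset 25: leading byte 0xE2 = 11100010 → 3-byte char #9 = E2 82 A0.
Leading byte 0xE2 = 11100010 matches 1110xxxx → 3-byte sequence.
Byte 1: 0xE2 = 11100010, payload 0010 (4 bits).
Byte 2: 0x82 = 10000010 (10xxxxxx ✓), payload 000010.
Byte 3: 0xA0 = 10100000 (10xxxxxx ✓), payload 100000.
Concatenate: 0010000010100000 = 0x20A0 (16 bits → U+20A0).

U+20A0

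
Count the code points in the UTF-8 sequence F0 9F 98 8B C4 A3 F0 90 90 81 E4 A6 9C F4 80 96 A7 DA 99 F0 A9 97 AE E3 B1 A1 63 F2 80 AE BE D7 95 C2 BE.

Byte at offset 0: 0xF0 = 11110000 → 4-byte char (#1). Advance 4.
Byte at offset 4: 0xC4 = 11000100 → 2-byte char (#2). Advance 2.
Byte at offset 6: 0xF0 = 11110000 → 4-byte char (#3). Advance 4.
Byte at offset 10: 0xE4 = 11100100 → 3-byte char (#4). Advance 3.
Byte at offset 13: 0xF4 = 11110100 → 4-byte char (#5). Advance 4.
Byte at offset 17: 0xDA = 11011010 → 2-byte char (#6). Advance 2.
Byte at offset 19: 0xF0 = 11110000 → 4-byte char (#7). Advance 4.
Byte at offset 23: 0xE3 = 11100011 → 3-byte char (#8). Advance 3.
Byte at offset 26: 0x63 = 01100011 → 1-byte char (#9). Advance 1.
Byte at offset 27: 0xF2 = 11110010 → 4-byte char (#10). Advance 4.
Byte at offset 31: 0xD7 = 11010111 → 2-byte char (#11). Advance 2.
Byte at offset 33: 0xC2 = 11000010 → 2-byte char (#12). Advance 2.
Reached end at offset 35 after 12 code points.

12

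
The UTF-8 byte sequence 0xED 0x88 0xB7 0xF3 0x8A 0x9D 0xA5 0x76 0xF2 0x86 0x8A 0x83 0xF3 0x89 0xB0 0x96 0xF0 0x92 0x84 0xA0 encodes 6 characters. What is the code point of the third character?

Offset 0: leading byte 0xED = 11101101 → 3-byte char #1 = ED 88 B7.
Offset 3: leading byte 0xF3 = 11110011 → 4-byte char #2 = F3 8A 9D A5.
Offset 7: leading byte 0x76 = 01110110 → 1-byte char #3 = 76.
Leading byte 0x76 = 01110110 matches 0xxxxxxx → 1-byte sequence.
Byte 1: 0x76 = 01110110, payload 1110110 (7 bits).
Concatenate: 1110110 = 0x76 (7 bits → U+0076).

U+0076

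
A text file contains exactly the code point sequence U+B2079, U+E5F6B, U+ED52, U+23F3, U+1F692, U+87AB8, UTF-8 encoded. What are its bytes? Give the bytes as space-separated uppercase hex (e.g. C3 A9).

U+B2079: 4-byte form → F2 B2 81 B9.
U+E5F6B: 4-byte form → F3 A5 BD AB.
U+ED52: 3-byte form → EE B5 92.
U+23F3: 3-byte form → E2 8F B3.
U+1F692: 4-byte form → F0 9F 9A 92.
U+87AB8: 4-byte form → F2 87 AA B8.
Concatenated (22 bytes): F2 B2 81 B9 F3 A5 BD AB EE B5 92 E2 8F B3 F0 9F 9A 92 F2 87 AA B8.

F2 B2 81 B9 F3 A5 BD AB EE B5 92 E2 8F B3 F0 9F 9A 92 F2 87 AA B8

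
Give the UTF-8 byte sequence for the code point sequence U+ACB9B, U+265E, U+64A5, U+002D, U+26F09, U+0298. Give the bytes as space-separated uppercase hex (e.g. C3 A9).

F2 AC AE 9B E2 99 9E E6 92 A5 2D F0 A6 BC 89 CA 98

U+ACB9B: 4-byte form → F2 AC AE 9B.
U+265E: 3-byte form → E2 99 9E.
U+64A5: 3-byte form → E6 92 A5.
U+002D: 1-byte form → 2D.
U+26F09: 4-byte form → F0 A6 BC 89.
U+0298: 2-byte form → CA 98.
Concatenated (17 bytes): F2 AC AE 9B E2 99 9E E6 92 A5 2D F0 A6 BC 89 CA 98.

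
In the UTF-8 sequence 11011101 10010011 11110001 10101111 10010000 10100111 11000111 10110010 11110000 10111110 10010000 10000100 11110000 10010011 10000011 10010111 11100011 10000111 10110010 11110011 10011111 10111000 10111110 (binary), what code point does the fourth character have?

U+3E404

Offset 0: leading byte 0xDD = 11011101 → 2-byte char #1 = DD 93.
Offset 2: leading byte 0xF1 = 11110001 → 4-byte char #2 = F1 AF 90 A7.
Offset 6: leading byte 0xC7 = 11000111 → 2-byte char #3 = C7 B2.
Offset 8: leading byte 0xF0 = 11110000 → 4-byte char #4 = F0 BE 90 84.
Leading byte 0xF0 = 11110000 matches 11110xxx → 4-byte sequence.
Byte 1: 0xF0 = 11110000, payload 000 (3 bits).
Byte 2: 0xBE = 10111110 (10xxxxxx ✓), payload 111110.
Byte 3: 0x90 = 10010000 (10xxxxxx ✓), payload 010000.
Byte 4: 0x84 = 10000100 (10xxxxxx ✓), payload 000100.
Concatenate: 000111110010000000100 = 0x3E404 (21 bits → U+3E404).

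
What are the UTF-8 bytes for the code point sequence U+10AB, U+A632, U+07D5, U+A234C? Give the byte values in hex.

U+10AB: 3-byte form → E1 82 AB.
U+A632: 3-byte form → EA 98 B2.
U+07D5: 2-byte form → DF 95.
U+A234C: 4-byte form → F2 A2 8D 8C.
Concatenated (12 bytes): E1 82 AB EA 98 B2 DF 95 F2 A2 8D 8C.

E1 82 AB EA 98 B2 DF 95 F2 A2 8D 8C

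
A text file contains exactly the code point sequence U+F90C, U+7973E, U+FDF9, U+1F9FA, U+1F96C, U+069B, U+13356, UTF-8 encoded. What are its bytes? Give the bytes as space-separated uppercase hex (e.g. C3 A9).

U+F90C: 3-byte form → EF A4 8C.
U+7973E: 4-byte form → F1 B9 9C BE.
U+FDF9: 3-byte form → EF B7 B9.
U+1F9FA: 4-byte form → F0 9F A7 BA.
U+1F96C: 4-byte form → F0 9F A5 AC.
U+069B: 2-byte form → DA 9B.
U+13356: 4-byte form → F0 93 8D 96.
Concatenated (24 bytes): EF A4 8C F1 B9 9C BE EF B7 B9 F0 9F A7 BA F0 9F A5 AC DA 9B F0 93 8D 96.

EF A4 8C F1 B9 9C BE EF B7 B9 F0 9F A7 BA F0 9F A5 AC DA 9B F0 93 8D 96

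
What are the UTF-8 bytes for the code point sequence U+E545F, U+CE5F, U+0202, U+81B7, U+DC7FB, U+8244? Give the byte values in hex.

F3 A5 91 9F EC B9 9F C8 82 E8 86 B7 F3 9C 9F BB E8 89 84

U+E545F: 4-byte form → F3 A5 91 9F.
U+CE5F: 3-byte form → EC B9 9F.
U+0202: 2-byte form → C8 82.
U+81B7: 3-byte form → E8 86 B7.
U+DC7FB: 4-byte form → F3 9C 9F BB.
U+8244: 3-byte form → E8 89 84.
Concatenated (19 bytes): F3 A5 91 9F EC B9 9F C8 82 E8 86 B7 F3 9C 9F BB E8 89 84.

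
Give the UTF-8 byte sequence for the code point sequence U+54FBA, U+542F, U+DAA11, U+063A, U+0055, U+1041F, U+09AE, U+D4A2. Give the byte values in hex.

F1 94 BE BA E5 90 AF F3 9A A8 91 D8 BA 55 F0 90 90 9F E0 A6 AE ED 92 A2

U+54FBA: 4-byte form → F1 94 BE BA.
U+542F: 3-byte form → E5 90 AF.
U+DAA11: 4-byte form → F3 9A A8 91.
U+063A: 2-byte form → D8 BA.
U+0055: 1-byte form → 55.
U+1041F: 4-byte form → F0 90 90 9F.
U+09AE: 3-byte form → E0 A6 AE.
U+D4A2: 3-byte form → ED 92 A2.
Concatenated (24 bytes): F1 94 BE BA E5 90 AF F3 9A A8 91 D8 BA 55 F0 90 90 9F E0 A6 AE ED 92 A2.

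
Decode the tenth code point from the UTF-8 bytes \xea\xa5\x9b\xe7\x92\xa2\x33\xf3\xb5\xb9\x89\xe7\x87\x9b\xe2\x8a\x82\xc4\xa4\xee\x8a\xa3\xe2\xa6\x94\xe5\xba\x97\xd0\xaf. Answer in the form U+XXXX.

U+5E97

Offset 0: leading byte 0xEA = 11101010 → 3-byte char #1 = EA A5 9B.
Offset 3: leading byte 0xE7 = 11100111 → 3-byte char #2 = E7 92 A2.
Offset 6: leading byte 0x33 = 00110011 → 1-byte char #3 = 33.
Offset 7: leading byte 0xF3 = 11110011 → 4-byte char #4 = F3 B5 B9 89.
Offset 11: leading byte 0xE7 = 11100111 → 3-byte char #5 = E7 87 9B.
Offset 14: leading byte 0xE2 = 11100010 → 3-byte char #6 = E2 8A 82.
Offset 17: leading byte 0xC4 = 11000100 → 2-byte char #7 = C4 A4.
Offset 19: leading byte 0xEE = 11101110 → 3-byte char #8 = EE 8A A3.
Offset 22: leading byte 0xE2 = 11100010 → 3-byte char #9 = E2 A6 94.
Offset 25: leading byte 0xE5 = 11100101 → 3-byte char #10 = E5 BA 97.
Leading byte 0xE5 = 11100101 matches 1110xxxx → 3-byte sequence.
Byte 1: 0xE5 = 11100101, payload 0101 (4 bits).
Byte 2: 0xBA = 10111010 (10xxxxxx ✓), payload 111010.
Byte 3: 0x97 = 10010111 (10xxxxxx ✓), payload 010111.
Concatenate: 0101111010010111 = 0x5E97 (16 bits → U+5E97).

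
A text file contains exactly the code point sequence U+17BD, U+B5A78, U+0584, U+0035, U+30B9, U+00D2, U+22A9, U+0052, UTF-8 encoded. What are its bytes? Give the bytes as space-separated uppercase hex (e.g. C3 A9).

U+17BD: 3-byte form → E1 9E BD.
U+B5A78: 4-byte form → F2 B5 A9 B8.
U+0584: 2-byte form → D6 84.
U+0035: 1-byte form → 35.
U+30B9: 3-byte form → E3 82 B9.
U+00D2: 2-byte form → C3 92.
U+22A9: 3-byte form → E2 8A A9.
U+0052: 1-byte form → 52.
Concatenated (19 bytes): E1 9E BD F2 B5 A9 B8 D6 84 35 E3 82 B9 C3 92 E2 8A A9 52.

E1 9E BD F2 B5 A9 B8 D6 84 35 E3 82 B9 C3 92 E2 8A A9 52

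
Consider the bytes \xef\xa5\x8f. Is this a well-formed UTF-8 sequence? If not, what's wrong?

valid

Leading byte 0xEF = 11101111 → 3-byte form.
Continuation bytes 0xA5=10100101, 0x8F=10001111 all match 10xxxxxx.
Decoded value 0xF94F is ≥ 0x800 (shortest form) and not a surrogate.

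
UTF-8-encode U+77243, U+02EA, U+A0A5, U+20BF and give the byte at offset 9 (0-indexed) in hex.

U+77243 → 4-byte form F1 B7 89 83 at offsets 0–3.
U+02EA → 2-byte form CB AA at offsets 4–5.
U+A0A5 → 3-byte form EA 82 A5 at offsets 6–8.
U+20BF → 3-byte form E2 82 BF at offsets 9–11.
Offset 9 falls in char 4's range; it's byte 1 of E2 82 BF = 0xE2.

0xE2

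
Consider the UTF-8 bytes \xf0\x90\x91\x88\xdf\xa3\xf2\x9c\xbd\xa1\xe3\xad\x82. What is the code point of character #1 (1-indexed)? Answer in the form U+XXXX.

U+10448

Offset 0: leading byte 0xF0 = 11110000 → 4-byte char #1 = F0 90 91 88.
Leading byte 0xF0 = 11110000 matches 11110xxx → 4-byte sequence.
Byte 1: 0xF0 = 11110000, payload 000 (3 bits).
Byte 2: 0x90 = 10010000 (10xxxxxx ✓), payload 010000.
Byte 3: 0x91 = 10010001 (10xxxxxx ✓), payload 010001.
Byte 4: 0x88 = 10001000 (10xxxxxx ✓), payload 001000.
Concatenate: 000010000010001001000 = 0x10448 (21 bits → U+10448).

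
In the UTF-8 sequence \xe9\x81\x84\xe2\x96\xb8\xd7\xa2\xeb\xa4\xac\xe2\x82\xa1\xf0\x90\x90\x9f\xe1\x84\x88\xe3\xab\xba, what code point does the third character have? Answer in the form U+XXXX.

Offset 0: leading byte 0xE9 = 11101001 → 3-byte char #1 = E9 81 84.
Offset 3: leading byte 0xE2 = 11100010 → 3-byte char #2 = E2 96 B8.
Offset 6: leading byte 0xD7 = 11010111 → 2-byte char #3 = D7 A2.
Leading byte 0xD7 = 11010111 matches 110xxxxx → 2-byte sequence.
Byte 1: 0xD7 = 11010111, payload 10111 (5 bits).
Byte 2: 0xA2 = 10100010 (10xxxxxx ✓), payload 100010.
Concatenate: 10111100010 = 0x5E2 (11 bits → U+05E2).

U+05E2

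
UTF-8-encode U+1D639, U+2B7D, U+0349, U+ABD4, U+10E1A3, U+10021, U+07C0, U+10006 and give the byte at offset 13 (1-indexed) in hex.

0xF4

1-indexed offset 13 is 0-indexed offset 12.
U+1D639 → 4-byte form F0 9D 98 B9 at offsets 0–3.
U+2B7D → 3-byte form E2 AD BD at offsets 4–6.
U+0349 → 2-byte form CD 89 at offsets 7–8.
U+ABD4 → 3-byte form EA AF 94 at offsets 9–11.
U+10E1A3 → 4-byte form F4 8E 86 A3 at offsets 12–15.
Offset 12 falls in char 5's range; it's byte 1 of F4 8E 86 A3 = 0xF4.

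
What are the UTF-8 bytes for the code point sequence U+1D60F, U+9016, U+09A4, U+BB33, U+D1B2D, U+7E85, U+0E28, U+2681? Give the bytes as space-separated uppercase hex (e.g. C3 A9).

U+1D60F: 4-byte form → F0 9D 98 8F.
U+9016: 3-byte form → E9 80 96.
U+09A4: 3-byte form → E0 A6 A4.
U+BB33: 3-byte form → EB AC B3.
U+D1B2D: 4-byte form → F3 91 AC AD.
U+7E85: 3-byte form → E7 BA 85.
U+0E28: 3-byte form → E0 B8 A8.
U+2681: 3-byte form → E2 9A 81.
Concatenated (26 bytes): F0 9D 98 8F E9 80 96 E0 A6 A4 EB AC B3 F3 91 AC AD E7 BA 85 E0 B8 A8 E2 9A 81.

F0 9D 98 8F E9 80 96 E0 A6 A4 EB AC B3 F3 91 AC AD E7 BA 85 E0 B8 A8 E2 9A 81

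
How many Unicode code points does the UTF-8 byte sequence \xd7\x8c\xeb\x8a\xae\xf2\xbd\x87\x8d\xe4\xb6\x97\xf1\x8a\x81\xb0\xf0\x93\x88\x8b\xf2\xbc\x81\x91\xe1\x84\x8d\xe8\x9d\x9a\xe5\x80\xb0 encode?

10

Byte at offset 0: 0xD7 = 11010111 → 2-byte char (#1). Advance 2.
Byte at offset 2: 0xEB = 11101011 → 3-byte char (#2). Advance 3.
Byte at offset 5: 0xF2 = 11110010 → 4-byte char (#3). Advance 4.
Byte at offset 9: 0xE4 = 11100100 → 3-byte char (#4). Advance 3.
Byte at offset 12: 0xF1 = 11110001 → 4-byte char (#5). Advance 4.
Byte at offset 16: 0xF0 = 11110000 → 4-byte char (#6). Advance 4.
Byte at offset 20: 0xF2 = 11110010 → 4-byte char (#7). Advance 4.
Byte at offset 24: 0xE1 = 11100001 → 3-byte char (#8). Advance 3.
Byte at offset 27: 0xE8 = 11101000 → 3-byte char (#9). Advance 3.
Byte at offset 30: 0xE5 = 11100101 → 3-byte char (#10). Advance 3.
Reached end at offset 33 after 10 code points.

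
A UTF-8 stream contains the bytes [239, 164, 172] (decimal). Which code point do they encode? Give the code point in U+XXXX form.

U+F92C

Leading byte 0xEF = 11101111 matches 1110xxxx → 3-byte sequence.
Byte 1: 0xEF = 11101111, payload 1111 (4 bits).
Byte 2: 0xA4 = 10100100 (10xxxxxx ✓), payload 100100.
Byte 3: 0xAC = 10101100 (10xxxxxx ✓), payload 101100.
Concatenate: 1111100100101100 = 0xF92C (16 bits → U+F92C).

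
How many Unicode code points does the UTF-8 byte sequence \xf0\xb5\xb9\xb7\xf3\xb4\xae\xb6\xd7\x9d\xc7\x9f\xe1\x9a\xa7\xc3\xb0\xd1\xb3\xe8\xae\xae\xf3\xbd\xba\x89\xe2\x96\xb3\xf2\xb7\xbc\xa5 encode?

Byte at offset 0: 0xF0 = 11110000 → 4-byte char (#1). Advance 4.
Byte at offset 4: 0xF3 = 11110011 → 4-byte char (#2). Advance 4.
Byte at offset 8: 0xD7 = 11010111 → 2-byte char (#3). Advance 2.
Byte at offset 10: 0xC7 = 11000111 → 2-byte char (#4). Advance 2.
Byte at offset 12: 0xE1 = 11100001 → 3-byte char (#5). Advance 3.
Byte at offset 15: 0xC3 = 11000011 → 2-byte char (#6). Advance 2.
Byte at offset 17: 0xD1 = 11010001 → 2-byte char (#7). Advance 2.
Byte at offset 19: 0xE8 = 11101000 → 3-byte char (#8). Advance 3.
Byte at offset 22: 0xF3 = 11110011 → 4-byte char (#9). Advance 4.
Byte at offset 26: 0xE2 = 11100010 → 3-byte char (#10). Advance 3.
Byte at offset 29: 0xF2 = 11110010 → 4-byte char (#11). Advance 4.
Reached end at offset 33 after 11 code points.

11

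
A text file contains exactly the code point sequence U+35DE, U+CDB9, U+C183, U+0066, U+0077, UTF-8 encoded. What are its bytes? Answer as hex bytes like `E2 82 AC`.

U+35DE: 3-byte form → E3 97 9E.
U+CDB9: 3-byte form → EC B6 B9.
U+C183: 3-byte form → EC 86 83.
U+0066: 1-byte form → 66.
U+0077: 1-byte form → 77.
Concatenated (11 bytes): E3 97 9E EC B6 B9 EC 86 83 66 77.

E3 97 9E EC B6 B9 EC 86 83 66 77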